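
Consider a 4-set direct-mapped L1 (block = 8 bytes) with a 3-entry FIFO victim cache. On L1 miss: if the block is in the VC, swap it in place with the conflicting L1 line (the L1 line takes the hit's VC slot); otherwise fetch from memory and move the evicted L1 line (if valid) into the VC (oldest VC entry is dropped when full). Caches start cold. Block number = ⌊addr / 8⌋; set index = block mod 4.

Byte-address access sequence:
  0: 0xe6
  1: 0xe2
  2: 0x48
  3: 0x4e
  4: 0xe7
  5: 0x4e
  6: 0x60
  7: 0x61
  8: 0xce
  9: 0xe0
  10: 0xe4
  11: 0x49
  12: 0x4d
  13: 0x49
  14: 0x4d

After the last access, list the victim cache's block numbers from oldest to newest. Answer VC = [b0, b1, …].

VC = [12, 25]

  [0] addr=0xe6 blk=28 s=0: MISS | VC []
  [1] addr=0xe2 blk=28 s=0: L1-HIT | VC []
  [2] addr=0x48 blk=9 s=1: MISS | VC []
  [3] addr=0x4e blk=9 s=1: L1-HIT | VC []
  [4] addr=0xe7 blk=28 s=0: L1-HIT | VC []
  [5] addr=0x4e blk=9 s=1: L1-HIT | VC []
  [6] addr=0x60 blk=12 s=0: MISS | VC [28]
  [7] addr=0x61 blk=12 s=0: L1-HIT | VC [28]
  [8] addr=0xce blk=25 s=1: MISS | VC [28, 9]
  [9] addr=0xe0 blk=28 s=0: VC-HIT | VC [12, 9]
  [10] addr=0xe4 blk=28 s=0: L1-HIT | VC [12, 9]
  [11] addr=0x49 blk=9 s=1: VC-HIT | VC [12, 25]
  [12] addr=0x4d blk=9 s=1: L1-HIT | VC [12, 25]
  [13] addr=0x49 blk=9 s=1: L1-HIT | VC [12, 25]
  [14] addr=0x4d blk=9 s=1: L1-HIT | VC [12, 25]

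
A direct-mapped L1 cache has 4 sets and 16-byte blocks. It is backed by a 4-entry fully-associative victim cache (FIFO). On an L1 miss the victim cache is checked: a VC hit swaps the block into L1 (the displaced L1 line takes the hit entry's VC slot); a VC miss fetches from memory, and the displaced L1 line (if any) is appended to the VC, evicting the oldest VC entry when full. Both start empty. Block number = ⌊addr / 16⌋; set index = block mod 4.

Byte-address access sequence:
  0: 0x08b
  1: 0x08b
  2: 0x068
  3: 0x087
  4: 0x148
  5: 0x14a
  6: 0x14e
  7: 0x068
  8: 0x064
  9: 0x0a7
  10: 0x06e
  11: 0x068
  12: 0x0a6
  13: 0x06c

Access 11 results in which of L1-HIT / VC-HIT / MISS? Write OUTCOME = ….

OUTCOME = L1-HIT

#0 0x8b→b8/s0 MISS; vc=[]
#1 0x8b→b8/s0 L1-HIT; vc=[]
#2 0x68→b6/s2 MISS; vc=[]
#3 0x87→b8/s0 L1-HIT; vc=[]
#4 0x148→b20/s0 MISS; vc=[8]
#5 0x14a→b20/s0 L1-HIT; vc=[8]
#6 0x14e→b20/s0 L1-HIT; vc=[8]
#7 0x68→b6/s2 L1-HIT; vc=[8]
#8 0x64→b6/s2 L1-HIT; vc=[8]
#9 0xa7→b10/s2 MISS; vc=[8,6]
#10 0x6e→b6/s2 VC-HIT; vc=[8,10]
#11 0x68→b6/s2 L1-HIT; vc=[8,10]
#12 0xa6→b10/s2 VC-HIT; vc=[8,6]
#13 0x6c→b6/s2 VC-HIT; vc=[8,10]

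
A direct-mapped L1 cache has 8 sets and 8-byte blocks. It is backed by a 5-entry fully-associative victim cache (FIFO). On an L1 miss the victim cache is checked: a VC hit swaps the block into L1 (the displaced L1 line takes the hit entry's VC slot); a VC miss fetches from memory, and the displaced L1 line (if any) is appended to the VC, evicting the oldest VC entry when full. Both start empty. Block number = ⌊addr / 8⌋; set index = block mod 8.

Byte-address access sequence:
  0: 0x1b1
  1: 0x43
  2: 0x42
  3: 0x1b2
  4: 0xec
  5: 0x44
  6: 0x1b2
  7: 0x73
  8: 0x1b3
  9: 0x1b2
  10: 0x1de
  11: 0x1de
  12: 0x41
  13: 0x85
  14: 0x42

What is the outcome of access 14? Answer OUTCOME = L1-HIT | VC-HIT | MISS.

OUTCOME = VC-HIT

0: 0x1b1 (blk 54, set 6) → MISS  vc=[]
1: 0x43 (blk 8, set 0) → MISS  vc=[]
2: 0x42 (blk 8, set 0) → L1-HIT  vc=[]
3: 0x1b2 (blk 54, set 6) → L1-HIT  vc=[]
4: 0xec (blk 29, set 5) → MISS  vc=[]
5: 0x44 (blk 8, set 0) → L1-HIT  vc=[]
6: 0x1b2 (blk 54, set 6) → L1-HIT  vc=[]
7: 0x73 (blk 14, set 6) → MISS  vc=[54]
8: 0x1b3 (blk 54, set 6) → VC-HIT  vc=[14]
9: 0x1b2 (blk 54, set 6) → L1-HIT  vc=[14]
10: 0x1de (blk 59, set 3) → MISS  vc=[14]
11: 0x1de (blk 59, set 3) → L1-HIT  vc=[14]
12: 0x41 (blk 8, set 0) → L1-HIT  vc=[14]
13: 0x85 (blk 16, set 0) → MISS  vc=[14, 8]
14: 0x42 (blk 8, set 0) → VC-HIT  vc=[14, 16]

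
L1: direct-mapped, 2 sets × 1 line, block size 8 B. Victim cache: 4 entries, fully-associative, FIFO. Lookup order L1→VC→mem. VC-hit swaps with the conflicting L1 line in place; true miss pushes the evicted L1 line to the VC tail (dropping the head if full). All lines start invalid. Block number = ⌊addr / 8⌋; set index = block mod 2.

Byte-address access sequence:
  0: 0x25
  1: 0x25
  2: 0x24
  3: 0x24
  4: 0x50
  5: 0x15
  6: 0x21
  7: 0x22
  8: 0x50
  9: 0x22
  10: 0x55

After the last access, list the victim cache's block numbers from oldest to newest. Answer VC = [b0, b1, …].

VC = [2, 4]

#0 0x25→b4/s0 MISS; vc=[]
#1 0x25→b4/s0 L1-HIT; vc=[]
#2 0x24→b4/s0 L1-HIT; vc=[]
#3 0x24→b4/s0 L1-HIT; vc=[]
#4 0x50→b10/s0 MISS; vc=[4]
#5 0x15→b2/s0 MISS; vc=[4,10]
#6 0x21→b4/s0 VC-HIT; vc=[2,10]
#7 0x22→b4/s0 L1-HIT; vc=[2,10]
#8 0x50→b10/s0 VC-HIT; vc=[2,4]
#9 0x22→b4/s0 VC-HIT; vc=[2,10]
#10 0x55→b10/s0 VC-HIT; vc=[2,4]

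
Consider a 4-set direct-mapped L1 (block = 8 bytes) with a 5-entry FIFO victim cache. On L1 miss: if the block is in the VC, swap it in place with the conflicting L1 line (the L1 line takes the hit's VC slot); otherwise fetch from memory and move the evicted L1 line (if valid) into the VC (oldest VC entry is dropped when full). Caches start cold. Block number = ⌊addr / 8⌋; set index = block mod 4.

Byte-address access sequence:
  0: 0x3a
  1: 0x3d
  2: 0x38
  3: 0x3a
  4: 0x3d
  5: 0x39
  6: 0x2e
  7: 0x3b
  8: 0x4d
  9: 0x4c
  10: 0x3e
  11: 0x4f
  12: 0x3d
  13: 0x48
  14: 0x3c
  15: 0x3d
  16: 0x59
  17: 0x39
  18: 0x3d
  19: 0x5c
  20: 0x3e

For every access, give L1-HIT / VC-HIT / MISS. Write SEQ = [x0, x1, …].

  [0] addr=0x3a blk=7 s=3: MISS | VC []
  [1] addr=0x3d blk=7 s=3: L1-HIT | VC []
  [2] addr=0x38 blk=7 s=3: L1-HIT | VC []
  [3] addr=0x3a blk=7 s=3: L1-HIT | VC []
  [4] addr=0x3d blk=7 s=3: L1-HIT | VC []
  [5] addr=0x39 blk=7 s=3: L1-HIT | VC []
  [6] addr=0x2e blk=5 s=1: MISS | VC []
  [7] addr=0x3b blk=7 s=3: L1-HIT | VC []
  [8] addr=0x4d blk=9 s=1: MISS | VC [5]
  [9] addr=0x4c blk=9 s=1: L1-HIT | VC [5]
  [10] addr=0x3e blk=7 s=3: L1-HIT | VC [5]
  [11] addr=0x4f blk=9 s=1: L1-HIT | VC [5]
  [12] addr=0x3d blk=7 s=3: L1-HIT | VC [5]
  [13] addr=0x48 blk=9 s=1: L1-HIT | VC [5]
  [14] addr=0x3c blk=7 s=3: L1-HIT | VC [5]
  [15] addr=0x3d blk=7 s=3: L1-HIT | VC [5]
  [16] addr=0x59 blk=11 s=3: MISS | VC [5, 7]
  [17] addr=0x39 blk=7 s=3: VC-HIT | VC [5, 11]
  [18] addr=0x3d blk=7 s=3: L1-HIT | VC [5, 11]
  [19] addr=0x5c blk=11 s=3: VC-HIT | VC [5, 7]
  [20] addr=0x3e blk=7 s=3: VC-HIT | VC [5, 11]

SEQ = [MISS, L1-HIT, L1-HIT, L1-HIT, L1-HIT, L1-HIT, MISS, L1-HIT, MISS, L1-HIT, L1-HIT, L1-HIT, L1-HIT, L1-HIT, L1-HIT, L1-HIT, MISS, VC-HIT, L1-HIT, VC-HIT, VC-HIT]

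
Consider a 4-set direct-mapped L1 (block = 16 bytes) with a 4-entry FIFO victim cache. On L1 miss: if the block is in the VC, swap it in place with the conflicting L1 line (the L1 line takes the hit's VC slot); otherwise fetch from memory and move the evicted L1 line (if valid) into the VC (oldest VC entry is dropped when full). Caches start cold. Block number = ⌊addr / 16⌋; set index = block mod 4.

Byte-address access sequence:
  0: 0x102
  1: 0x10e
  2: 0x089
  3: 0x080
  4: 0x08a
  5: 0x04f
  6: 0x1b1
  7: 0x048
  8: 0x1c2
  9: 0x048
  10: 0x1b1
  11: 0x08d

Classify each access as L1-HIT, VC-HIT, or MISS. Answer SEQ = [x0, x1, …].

SEQ = [MISS, L1-HIT, MISS, L1-HIT, L1-HIT, MISS, MISS, L1-HIT, MISS, VC-HIT, L1-HIT, VC-HIT]

  [0] addr=0x102 blk=16 s=0: MISS | VC []
  [1] addr=0x10e blk=16 s=0: L1-HIT | VC []
  [2] addr=0x89 blk=8 s=0: MISS | VC [16]
  [3] addr=0x80 blk=8 s=0: L1-HIT | VC [16]
  [4] addr=0x8a blk=8 s=0: L1-HIT | VC [16]
  [5] addr=0x4f blk=4 s=0: MISS | VC [16, 8]
  [6] addr=0x1b1 blk=27 s=3: MISS | VC [16, 8]
  [7] addr=0x48 blk=4 s=0: L1-HIT | VC [16, 8]
  [8] addr=0x1c2 blk=28 s=0: MISS | VC [16, 8, 4]
  [9] addr=0x48 blk=4 s=0: VC-HIT | VC [16, 8, 28]
  [10] addr=0x1b1 blk=27 s=3: L1-HIT | VC [16, 8, 28]
  [11] addr=0x8d blk=8 s=0: VC-HIT | VC [16, 4, 28]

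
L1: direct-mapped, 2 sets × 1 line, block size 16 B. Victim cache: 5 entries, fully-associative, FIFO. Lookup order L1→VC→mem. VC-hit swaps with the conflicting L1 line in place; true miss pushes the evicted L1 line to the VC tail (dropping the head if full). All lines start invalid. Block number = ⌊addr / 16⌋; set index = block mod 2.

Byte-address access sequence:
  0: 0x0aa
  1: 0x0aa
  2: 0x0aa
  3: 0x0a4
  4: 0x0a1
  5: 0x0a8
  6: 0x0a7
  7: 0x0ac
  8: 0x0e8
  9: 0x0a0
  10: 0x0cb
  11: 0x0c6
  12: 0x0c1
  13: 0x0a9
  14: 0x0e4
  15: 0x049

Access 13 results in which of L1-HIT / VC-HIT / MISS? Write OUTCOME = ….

#0 0xaa→b10/s0 MISS; vc=[]
#1 0xaa→b10/s0 L1-HIT; vc=[]
#2 0xaa→b10/s0 L1-HIT; vc=[]
#3 0xa4→b10/s0 L1-HIT; vc=[]
#4 0xa1→b10/s0 L1-HIT; vc=[]
#5 0xa8→b10/s0 L1-HIT; vc=[]
#6 0xa7→b10/s0 L1-HIT; vc=[]
#7 0xac→b10/s0 L1-HIT; vc=[]
#8 0xe8→b14/s0 MISS; vc=[10]
#9 0xa0→b10/s0 VC-HIT; vc=[14]
#10 0xcb→b12/s0 MISS; vc=[14,10]
#11 0xc6→b12/s0 L1-HIT; vc=[14,10]
#12 0xc1→b12/s0 L1-HIT; vc=[14,10]
#13 0xa9→b10/s0 VC-HIT; vc=[14,12]
#14 0xe4→b14/s0 VC-HIT; vc=[10,12]
#15 0x49→b4/s0 MISS; vc=[10,12,14]

OUTCOME = VC-HIT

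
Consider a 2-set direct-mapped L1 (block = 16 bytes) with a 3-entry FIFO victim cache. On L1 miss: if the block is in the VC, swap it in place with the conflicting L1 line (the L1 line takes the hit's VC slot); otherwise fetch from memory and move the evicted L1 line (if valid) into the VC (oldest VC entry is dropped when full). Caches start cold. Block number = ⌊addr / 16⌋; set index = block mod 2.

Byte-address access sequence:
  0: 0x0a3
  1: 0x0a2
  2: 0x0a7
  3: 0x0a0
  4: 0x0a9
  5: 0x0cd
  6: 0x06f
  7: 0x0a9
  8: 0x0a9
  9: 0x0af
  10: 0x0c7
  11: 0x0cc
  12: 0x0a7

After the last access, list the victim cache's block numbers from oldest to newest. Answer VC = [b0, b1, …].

VC = [6, 12]

  [0] addr=0xa3 blk=10 s=0: MISS | VC []
  [1] addr=0xa2 blk=10 s=0: L1-HIT | VC []
  [2] addr=0xa7 blk=10 s=0: L1-HIT | VC []
  [3] addr=0xa0 blk=10 s=0: L1-HIT | VC []
  [4] addr=0xa9 blk=10 s=0: L1-HIT | VC []
  [5] addr=0xcd blk=12 s=0: MISS | VC [10]
  [6] addr=0x6f blk=6 s=0: MISS | VC [10, 12]
  [7] addr=0xa9 blk=10 s=0: VC-HIT | VC [6, 12]
  [8] addr=0xa9 blk=10 s=0: L1-HIT | VC [6, 12]
  [9] addr=0xaf blk=10 s=0: L1-HIT | VC [6, 12]
  [10] addr=0xc7 blk=12 s=0: VC-HIT | VC [6, 10]
  [11] addr=0xcc blk=12 s=0: L1-HIT | VC [6, 10]
  [12] addr=0xa7 blk=10 s=0: VC-HIT | VC [6, 12]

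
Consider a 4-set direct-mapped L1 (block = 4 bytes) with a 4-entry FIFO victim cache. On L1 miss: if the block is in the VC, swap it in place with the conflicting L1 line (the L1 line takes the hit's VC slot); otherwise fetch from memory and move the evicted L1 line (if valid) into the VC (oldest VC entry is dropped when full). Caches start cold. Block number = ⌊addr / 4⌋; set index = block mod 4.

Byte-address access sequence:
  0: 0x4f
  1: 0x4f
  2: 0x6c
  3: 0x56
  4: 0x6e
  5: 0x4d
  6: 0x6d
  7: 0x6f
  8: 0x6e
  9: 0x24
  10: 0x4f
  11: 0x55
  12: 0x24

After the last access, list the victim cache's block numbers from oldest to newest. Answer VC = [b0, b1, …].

VC = [27, 21]

#0 0x4f→b19/s3 MISS; vc=[]
#1 0x4f→b19/s3 L1-HIT; vc=[]
#2 0x6c→b27/s3 MISS; vc=[19]
#3 0x56→b21/s1 MISS; vc=[19]
#4 0x6e→b27/s3 L1-HIT; vc=[19]
#5 0x4d→b19/s3 VC-HIT; vc=[27]
#6 0x6d→b27/s3 VC-HIT; vc=[19]
#7 0x6f→b27/s3 L1-HIT; vc=[19]
#8 0x6e→b27/s3 L1-HIT; vc=[19]
#9 0x24→b9/s1 MISS; vc=[19,21]
#10 0x4f→b19/s3 VC-HIT; vc=[27,21]
#11 0x55→b21/s1 VC-HIT; vc=[27,9]
#12 0x24→b9/s1 VC-HIT; vc=[27,21]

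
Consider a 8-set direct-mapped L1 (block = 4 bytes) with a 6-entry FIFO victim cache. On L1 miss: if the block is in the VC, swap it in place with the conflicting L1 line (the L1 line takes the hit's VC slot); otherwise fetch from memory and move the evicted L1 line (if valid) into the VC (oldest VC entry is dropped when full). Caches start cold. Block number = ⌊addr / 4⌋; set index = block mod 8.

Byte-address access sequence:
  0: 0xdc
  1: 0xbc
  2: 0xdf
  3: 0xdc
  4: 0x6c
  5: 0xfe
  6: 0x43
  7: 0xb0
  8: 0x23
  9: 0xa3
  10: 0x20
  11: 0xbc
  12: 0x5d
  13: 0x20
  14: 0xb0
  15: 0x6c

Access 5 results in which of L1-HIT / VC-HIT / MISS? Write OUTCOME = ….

#0 0xdc→b55/s7 MISS; vc=[]
#1 0xbc→b47/s7 MISS; vc=[55]
#2 0xdf→b55/s7 VC-HIT; vc=[47]
#3 0xdc→b55/s7 L1-HIT; vc=[47]
#4 0x6c→b27/s3 MISS; vc=[47]
#5 0xfe→b63/s7 MISS; vc=[47,55]
#6 0x43→b16/s0 MISS; vc=[47,55]
#7 0xb0→b44/s4 MISS; vc=[47,55]
#8 0x23→b8/s0 MISS; vc=[47,55,16]
#9 0xa3→b40/s0 MISS; vc=[47,55,16,8]
#10 0x20→b8/s0 VC-HIT; vc=[47,55,16,40]
#11 0xbc→b47/s7 VC-HIT; vc=[63,55,16,40]
#12 0x5d→b23/s7 MISS; vc=[63,55,16,40,47]
#13 0x20→b8/s0 L1-HIT; vc=[63,55,16,40,47]
#14 0xb0→b44/s4 L1-HIT; vc=[63,55,16,40,47]
#15 0x6c→b27/s3 L1-HIT; vc=[63,55,16,40,47]

OUTCOME = MISS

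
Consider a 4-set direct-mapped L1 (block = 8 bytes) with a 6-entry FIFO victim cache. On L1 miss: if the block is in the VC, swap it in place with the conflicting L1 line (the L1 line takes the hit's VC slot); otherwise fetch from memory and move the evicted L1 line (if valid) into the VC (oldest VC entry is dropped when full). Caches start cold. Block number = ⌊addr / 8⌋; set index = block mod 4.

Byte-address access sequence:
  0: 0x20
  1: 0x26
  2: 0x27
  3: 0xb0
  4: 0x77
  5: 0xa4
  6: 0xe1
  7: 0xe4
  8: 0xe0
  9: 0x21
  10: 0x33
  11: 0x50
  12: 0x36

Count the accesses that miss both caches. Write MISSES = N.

#0 0x20→b4/s0 MISS; vc=[]
#1 0x26→b4/s0 L1-HIT; vc=[]
#2 0x27→b4/s0 L1-HIT; vc=[]
#3 0xb0→b22/s2 MISS; vc=[]
#4 0x77→b14/s2 MISS; vc=[22]
#5 0xa4→b20/s0 MISS; vc=[22,4]
#6 0xe1→b28/s0 MISS; vc=[22,4,20]
#7 0xe4→b28/s0 L1-HIT; vc=[22,4,20]
#8 0xe0→b28/s0 L1-HIT; vc=[22,4,20]
#9 0x21→b4/s0 VC-HIT; vc=[22,28,20]
#10 0x33→b6/s2 MISS; vc=[22,28,20,14]
#11 0x50→b10/s2 MISS; vc=[22,28,20,14,6]
#12 0x36→b6/s2 VC-HIT; vc=[22,28,20,14,10]

MISSES = 7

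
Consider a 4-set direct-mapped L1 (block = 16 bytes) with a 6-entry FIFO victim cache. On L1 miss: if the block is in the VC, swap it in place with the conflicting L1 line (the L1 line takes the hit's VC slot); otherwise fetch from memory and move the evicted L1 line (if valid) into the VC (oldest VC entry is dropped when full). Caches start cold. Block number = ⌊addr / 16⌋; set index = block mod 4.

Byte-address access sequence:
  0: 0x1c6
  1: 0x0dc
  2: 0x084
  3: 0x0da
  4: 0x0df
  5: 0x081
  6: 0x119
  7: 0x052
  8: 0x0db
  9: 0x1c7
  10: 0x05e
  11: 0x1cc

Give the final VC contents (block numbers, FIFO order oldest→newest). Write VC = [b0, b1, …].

VC = [8, 13, 17]

0: 0x1c6 (blk 28, set 0) → MISS  vc=[]
1: 0xdc (blk 13, set 1) → MISS  vc=[]
2: 0x84 (blk 8, set 0) → MISS  vc=[28]
3: 0xda (blk 13, set 1) → L1-HIT  vc=[28]
4: 0xdf (blk 13, set 1) → L1-HIT  vc=[28]
5: 0x81 (blk 8, set 0) → L1-HIT  vc=[28]
6: 0x119 (blk 17, set 1) → MISS  vc=[28, 13]
7: 0x52 (blk 5, set 1) → MISS  vc=[28, 13, 17]
8: 0xdb (blk 13, set 1) → VC-HIT  vc=[28, 5, 17]
9: 0x1c7 (blk 28, set 0) → VC-HIT  vc=[8, 5, 17]
10: 0x5e (blk 5, set 1) → VC-HIT  vc=[8, 13, 17]
11: 0x1cc (blk 28, set 0) → L1-HIT  vc=[8, 13, 17]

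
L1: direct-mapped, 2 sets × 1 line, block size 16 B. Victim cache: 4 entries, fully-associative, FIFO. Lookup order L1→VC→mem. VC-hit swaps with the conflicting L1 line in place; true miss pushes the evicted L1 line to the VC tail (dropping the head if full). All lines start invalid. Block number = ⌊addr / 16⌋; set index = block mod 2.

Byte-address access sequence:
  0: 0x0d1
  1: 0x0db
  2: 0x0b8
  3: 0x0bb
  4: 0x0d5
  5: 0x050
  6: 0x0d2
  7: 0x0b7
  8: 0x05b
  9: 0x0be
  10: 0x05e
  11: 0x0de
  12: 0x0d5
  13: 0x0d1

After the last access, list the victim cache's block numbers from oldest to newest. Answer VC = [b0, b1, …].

0: 0xd1 (blk 13, set 1) → MISS  vc=[]
1: 0xdb (blk 13, set 1) → L1-HIT  vc=[]
2: 0xb8 (blk 11, set 1) → MISS  vc=[13]
3: 0xbb (blk 11, set 1) → L1-HIT  vc=[13]
4: 0xd5 (blk 13, set 1) → VC-HIT  vc=[11]
5: 0x50 (blk 5, set 1) → MISS  vc=[11, 13]
6: 0xd2 (blk 13, set 1) → VC-HIT  vc=[11, 5]
7: 0xb7 (blk 11, set 1) → VC-HIT  vc=[13, 5]
8: 0x5b (blk 5, set 1) → VC-HIT  vc=[13, 11]
9: 0xbe (blk 11, set 1) → VC-HIT  vc=[13, 5]
10: 0x5e (blk 5, set 1) → VC-HIT  vc=[13, 11]
11: 0xde (blk 13, set 1) → VC-HIT  vc=[5, 11]
12: 0xd5 (blk 13, set 1) → L1-HIT  vc=[5, 11]
13: 0xd1 (blk 13, set 1) → L1-HIT  vc=[5, 11]

VC = [5, 11]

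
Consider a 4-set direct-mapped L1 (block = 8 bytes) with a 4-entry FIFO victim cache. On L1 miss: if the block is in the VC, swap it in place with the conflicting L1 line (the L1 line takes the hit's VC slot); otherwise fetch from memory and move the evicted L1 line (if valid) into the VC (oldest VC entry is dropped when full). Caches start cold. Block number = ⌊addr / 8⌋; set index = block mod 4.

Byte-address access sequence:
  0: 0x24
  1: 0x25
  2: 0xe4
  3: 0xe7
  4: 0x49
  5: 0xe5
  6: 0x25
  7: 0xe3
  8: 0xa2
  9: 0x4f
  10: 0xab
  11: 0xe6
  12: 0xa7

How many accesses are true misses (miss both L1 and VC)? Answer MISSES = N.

MISSES = 5

0: 0x24 (blk 4, set 0) → MISS  vc=[]
1: 0x25 (blk 4, set 0) → L1-HIT  vc=[]
2: 0xe4 (blk 28, set 0) → MISS  vc=[4]
3: 0xe7 (blk 28, set 0) → L1-HIT  vc=[4]
4: 0x49 (blk 9, set 1) → MISS  vc=[4]
5: 0xe5 (blk 28, set 0) → L1-HIT  vc=[4]
6: 0x25 (blk 4, set 0) → VC-HIT  vc=[28]
7: 0xe3 (blk 28, set 0) → VC-HIT  vc=[4]
8: 0xa2 (blk 20, set 0) → MISS  vc=[4, 28]
9: 0x4f (blk 9, set 1) → L1-HIT  vc=[4, 28]
10: 0xab (blk 21, set 1) → MISS  vc=[4, 28, 9]
11: 0xe6 (blk 28, set 0) → VC-HIT  vc=[4, 20, 9]
12: 0xa7 (blk 20, set 0) → VC-HIT  vc=[4, 28, 9]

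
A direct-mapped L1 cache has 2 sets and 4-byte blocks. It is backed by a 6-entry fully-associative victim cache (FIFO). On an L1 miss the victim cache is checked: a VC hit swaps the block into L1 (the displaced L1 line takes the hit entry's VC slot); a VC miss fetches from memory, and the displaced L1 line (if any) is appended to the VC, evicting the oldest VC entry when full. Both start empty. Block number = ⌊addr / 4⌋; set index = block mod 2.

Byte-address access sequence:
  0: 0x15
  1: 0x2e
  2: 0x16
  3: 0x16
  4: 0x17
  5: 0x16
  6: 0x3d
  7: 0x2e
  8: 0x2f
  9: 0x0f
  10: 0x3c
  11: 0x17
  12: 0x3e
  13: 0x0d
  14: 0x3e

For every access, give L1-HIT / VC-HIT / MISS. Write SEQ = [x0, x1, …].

0: 0x15 (blk 5, set 1) → MISS  vc=[]
1: 0x2e (blk 11, set 1) → MISS  vc=[5]
2: 0x16 (blk 5, set 1) → VC-HIT  vc=[11]
3: 0x16 (blk 5, set 1) → L1-HIT  vc=[11]
4: 0x17 (blk 5, set 1) → L1-HIT  vc=[11]
5: 0x16 (blk 5, set 1) → L1-HIT  vc=[11]
6: 0x3d (blk 15, set 1) → MISS  vc=[11, 5]
7: 0x2e (blk 11, set 1) → VC-HIT  vc=[15, 5]
8: 0x2f (blk 11, set 1) → L1-HIT  vc=[15, 5]
9: 0xf (blk 3, set 1) → MISS  vc=[15, 5, 11]
10: 0x3c (blk 15, set 1) → VC-HIT  vc=[3, 5, 11]
11: 0x17 (blk 5, set 1) → VC-HIT  vc=[3, 15, 11]
12: 0x3e (blk 15, set 1) → VC-HIT  vc=[3, 5, 11]
13: 0xd (blk 3, set 1) → VC-HIT  vc=[15, 5, 11]
14: 0x3e (blk 15, set 1) → VC-HIT  vc=[3, 5, 11]

SEQ = [MISS, MISS, VC-HIT, L1-HIT, L1-HIT, L1-HIT, MISS, VC-HIT, L1-HIT, MISS, VC-HIT, VC-HIT, VC-HIT, VC-HIT, VC-HIT]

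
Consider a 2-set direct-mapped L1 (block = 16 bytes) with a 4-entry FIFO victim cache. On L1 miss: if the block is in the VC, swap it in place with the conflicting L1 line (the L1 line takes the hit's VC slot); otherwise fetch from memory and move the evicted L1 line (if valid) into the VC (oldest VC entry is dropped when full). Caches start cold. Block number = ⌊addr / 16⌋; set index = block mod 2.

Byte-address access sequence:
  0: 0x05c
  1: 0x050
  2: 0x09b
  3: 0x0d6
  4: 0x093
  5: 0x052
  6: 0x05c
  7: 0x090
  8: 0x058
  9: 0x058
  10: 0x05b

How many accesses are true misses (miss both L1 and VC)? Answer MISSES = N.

  [0] addr=0x5c blk=5 s=1: MISS | VC []
  [1] addr=0x50 blk=5 s=1: L1-HIT | VC []
  [2] addr=0x9b blk=9 s=1: MISS | VC [5]
  [3] addr=0xd6 blk=13 s=1: MISS | VC [5, 9]
  [4] addr=0x93 blk=9 s=1: VC-HIT | VC [5, 13]
  [5] addr=0x52 blk=5 s=1: VC-HIT | VC [9, 13]
  [6] addr=0x5c blk=5 s=1: L1-HIT | VC [9, 13]
  [7] addr=0x90 blk=9 s=1: VC-HIT | VC [5, 13]
  [8] addr=0x58 blk=5 s=1: VC-HIT | VC [9, 13]
  [9] addr=0x58 blk=5 s=1: L1-HIT | VC [9, 13]
  [10] addr=0x5b blk=5 s=1: L1-HIT | VC [9, 13]

MISSES = 3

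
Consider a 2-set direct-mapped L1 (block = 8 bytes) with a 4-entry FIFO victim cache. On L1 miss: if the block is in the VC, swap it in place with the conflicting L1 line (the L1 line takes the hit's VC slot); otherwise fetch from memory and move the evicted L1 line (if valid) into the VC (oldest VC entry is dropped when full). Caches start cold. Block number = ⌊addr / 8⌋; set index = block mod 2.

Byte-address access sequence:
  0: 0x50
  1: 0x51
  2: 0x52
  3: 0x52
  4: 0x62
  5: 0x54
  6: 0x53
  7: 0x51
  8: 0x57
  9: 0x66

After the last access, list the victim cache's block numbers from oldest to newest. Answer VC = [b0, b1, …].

VC = [10]

  [0] addr=0x50 blk=10 s=0: MISS | VC []
  [1] addr=0x51 blk=10 s=0: L1-HIT | VC []
  [2] addr=0x52 blk=10 s=0: L1-HIT | VC []
  [3] addr=0x52 blk=10 s=0: L1-HIT | VC []
  [4] addr=0x62 blk=12 s=0: MISS | VC [10]
  [5] addr=0x54 blk=10 s=0: VC-HIT | VC [12]
  [6] addr=0x53 blk=10 s=0: L1-HIT | VC [12]
  [7] addr=0x51 blk=10 s=0: L1-HIT | VC [12]
  [8] addr=0x57 blk=10 s=0: L1-HIT | VC [12]
  [9] addr=0x66 blk=12 s=0: VC-HIT | VC [10]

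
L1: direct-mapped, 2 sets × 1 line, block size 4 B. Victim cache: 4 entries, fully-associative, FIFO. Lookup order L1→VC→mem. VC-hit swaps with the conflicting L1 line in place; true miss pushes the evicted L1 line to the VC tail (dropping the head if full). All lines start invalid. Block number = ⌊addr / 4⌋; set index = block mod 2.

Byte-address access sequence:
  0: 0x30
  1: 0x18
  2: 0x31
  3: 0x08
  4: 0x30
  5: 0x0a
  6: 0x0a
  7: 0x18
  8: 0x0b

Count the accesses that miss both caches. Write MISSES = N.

#0 0x30→b12/s0 MISS; vc=[]
#1 0x18→b6/s0 MISS; vc=[12]
#2 0x31→b12/s0 VC-HIT; vc=[6]
#3 0x8→b2/s0 MISS; vc=[6,12]
#4 0x30→b12/s0 VC-HIT; vc=[6,2]
#5 0xa→b2/s0 VC-HIT; vc=[6,12]
#6 0xa→b2/s0 L1-HIT; vc=[6,12]
#7 0x18→b6/s0 VC-HIT; vc=[2,12]
#8 0xb→b2/s0 VC-HIT; vc=[6,12]

MISSES = 3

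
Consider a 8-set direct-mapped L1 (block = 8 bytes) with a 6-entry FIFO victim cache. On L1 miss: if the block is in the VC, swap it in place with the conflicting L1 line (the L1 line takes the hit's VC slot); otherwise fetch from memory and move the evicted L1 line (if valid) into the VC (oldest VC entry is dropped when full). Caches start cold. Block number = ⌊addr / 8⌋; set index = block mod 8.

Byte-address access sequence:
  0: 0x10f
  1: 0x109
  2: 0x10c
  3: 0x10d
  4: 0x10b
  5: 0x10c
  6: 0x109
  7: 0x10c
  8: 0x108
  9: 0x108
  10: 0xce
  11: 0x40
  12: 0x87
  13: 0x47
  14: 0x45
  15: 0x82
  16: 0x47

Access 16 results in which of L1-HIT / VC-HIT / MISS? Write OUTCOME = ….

#0 0x10f→b33/s1 MISS; vc=[]
#1 0x109→b33/s1 L1-HIT; vc=[]
#2 0x10c→b33/s1 L1-HIT; vc=[]
#3 0x10d→b33/s1 L1-HIT; vc=[]
#4 0x10b→b33/s1 L1-HIT; vc=[]
#5 0x10c→b33/s1 L1-HIT; vc=[]
#6 0x109→b33/s1 L1-HIT; vc=[]
#7 0x10c→b33/s1 L1-HIT; vc=[]
#8 0x108→b33/s1 L1-HIT; vc=[]
#9 0x108→b33/s1 L1-HIT; vc=[]
#10 0xce→b25/s1 MISS; vc=[33]
#11 0x40→b8/s0 MISS; vc=[33]
#12 0x87→b16/s0 MISS; vc=[33,8]
#13 0x47→b8/s0 VC-HIT; vc=[33,16]
#14 0x45→b8/s0 L1-HIT; vc=[33,16]
#15 0x82→b16/s0 VC-HIT; vc=[33,8]
#16 0x47→b8/s0 VC-HIT; vc=[33,16]

OUTCOME = VC-HIT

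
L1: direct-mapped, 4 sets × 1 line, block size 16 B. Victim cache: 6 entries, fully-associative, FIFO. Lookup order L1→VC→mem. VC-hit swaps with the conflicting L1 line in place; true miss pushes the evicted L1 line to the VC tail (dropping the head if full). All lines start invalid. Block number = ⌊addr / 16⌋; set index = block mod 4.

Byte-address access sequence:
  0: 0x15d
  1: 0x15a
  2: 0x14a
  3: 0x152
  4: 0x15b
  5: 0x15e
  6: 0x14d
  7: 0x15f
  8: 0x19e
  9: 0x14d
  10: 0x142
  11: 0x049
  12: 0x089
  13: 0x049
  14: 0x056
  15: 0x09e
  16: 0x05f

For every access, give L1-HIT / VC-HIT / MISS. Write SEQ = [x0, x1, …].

0: 0x15d (blk 21, set 1) → MISS  vc=[]
1: 0x15a (blk 21, set 1) → L1-HIT  vc=[]
2: 0x14a (blk 20, set 0) → MISS  vc=[]
3: 0x152 (blk 21, set 1) → L1-HIT  vc=[]
4: 0x15b (blk 21, set 1) → L1-HIT  vc=[]
5: 0x15e (blk 21, set 1) → L1-HIT  vc=[]
6: 0x14d (blk 20, set 0) → L1-HIT  vc=[]
7: 0x15f (blk 21, set 1) → L1-HIT  vc=[]
8: 0x19e (blk 25, set 1) → MISS  vc=[21]
9: 0x14d (blk 20, set 0) → L1-HIT  vc=[21]
10: 0x142 (blk 20, set 0) → L1-HIT  vc=[21]
11: 0x49 (blk 4, set 0) → MISS  vc=[21, 20]
12: 0x89 (blk 8, set 0) → MISS  vc=[21, 20, 4]
13: 0x49 (blk 4, set 0) → VC-HIT  vc=[21, 20, 8]
14: 0x56 (blk 5, set 1) → MISS  vc=[21, 20, 8, 25]
15: 0x9e (blk 9, set 1) → MISS  vc=[21, 20, 8, 25, 5]
16: 0x5f (blk 5, set 1) → VC-HIT  vc=[21, 20, 8, 25, 9]

SEQ = [MISS, L1-HIT, MISS, L1-HIT, L1-HIT, L1-HIT, L1-HIT, L1-HIT, MISS, L1-HIT, L1-HIT, MISS, MISS, VC-HIT, MISS, MISS, VC-HIT]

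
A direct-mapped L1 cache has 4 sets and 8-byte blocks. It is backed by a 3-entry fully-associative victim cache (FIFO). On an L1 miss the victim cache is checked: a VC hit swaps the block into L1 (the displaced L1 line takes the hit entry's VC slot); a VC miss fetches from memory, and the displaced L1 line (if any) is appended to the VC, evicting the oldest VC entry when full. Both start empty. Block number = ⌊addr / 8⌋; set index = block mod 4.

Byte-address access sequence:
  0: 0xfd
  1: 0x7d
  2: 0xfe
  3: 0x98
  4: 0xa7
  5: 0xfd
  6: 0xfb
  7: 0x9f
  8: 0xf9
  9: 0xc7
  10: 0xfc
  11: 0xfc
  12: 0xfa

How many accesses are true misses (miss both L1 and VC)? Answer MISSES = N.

  [0] addr=0xfd blk=31 s=3: MISS | VC []
  [1] addr=0x7d blk=15 s=3: MISS | VC [31]
  [2] addr=0xfe blk=31 s=3: VC-HIT | VC [15]
  [3] addr=0x98 blk=19 s=3: MISS | VC [15, 31]
  [4] addr=0xa7 blk=20 s=0: MISS | VC [15, 31]
  [5] addr=0xfd blk=31 s=3: VC-HIT | VC [15, 19]
  [6] addr=0xfb blk=31 s=3: L1-HIT | VC [15, 19]
  [7] addr=0x9f blk=19 s=3: VC-HIT | VC [15, 31]
  [8] addr=0xf9 blk=31 s=3: VC-HIT | VC [15, 19]
  [9] addr=0xc7 blk=24 s=0: MISS | VC [15, 19, 20]
  [10] addr=0xfc blk=31 s=3: L1-HIT | VC [15, 19, 20]
  [11] addr=0xfc blk=31 s=3: L1-HIT | VC [15, 19, 20]
  [12] addr=0xfa blk=31 s=3: L1-HIT | VC [15, 19, 20]

MISSES = 5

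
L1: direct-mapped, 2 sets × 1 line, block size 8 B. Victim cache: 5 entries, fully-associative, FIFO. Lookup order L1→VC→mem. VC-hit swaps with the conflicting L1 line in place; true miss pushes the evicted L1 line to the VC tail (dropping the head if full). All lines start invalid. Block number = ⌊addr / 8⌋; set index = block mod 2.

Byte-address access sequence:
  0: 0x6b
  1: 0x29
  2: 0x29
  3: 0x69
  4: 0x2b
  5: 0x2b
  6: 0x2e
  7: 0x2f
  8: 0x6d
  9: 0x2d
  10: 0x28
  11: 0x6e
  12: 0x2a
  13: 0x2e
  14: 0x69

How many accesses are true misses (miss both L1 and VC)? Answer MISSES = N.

MISSES = 2

#0 0x6b→b13/s1 MISS; vc=[]
#1 0x29→b5/s1 MISS; vc=[13]
#2 0x29→b5/s1 L1-HIT; vc=[13]
#3 0x69→b13/s1 VC-HIT; vc=[5]
#4 0x2b→b5/s1 VC-HIT; vc=[13]
#5 0x2b→b5/s1 L1-HIT; vc=[13]
#6 0x2e→b5/s1 L1-HIT; vc=[13]
#7 0x2f→b5/s1 L1-HIT; vc=[13]
#8 0x6d→b13/s1 VC-HIT; vc=[5]
#9 0x2d→b5/s1 VC-HIT; vc=[13]
#10 0x28→b5/s1 L1-HIT; vc=[13]
#11 0x6e→b13/s1 VC-HIT; vc=[5]
#12 0x2a→b5/s1 VC-HIT; vc=[13]
#13 0x2e→b5/s1 L1-HIT; vc=[13]
#14 0x69→b13/s1 VC-HIT; vc=[5]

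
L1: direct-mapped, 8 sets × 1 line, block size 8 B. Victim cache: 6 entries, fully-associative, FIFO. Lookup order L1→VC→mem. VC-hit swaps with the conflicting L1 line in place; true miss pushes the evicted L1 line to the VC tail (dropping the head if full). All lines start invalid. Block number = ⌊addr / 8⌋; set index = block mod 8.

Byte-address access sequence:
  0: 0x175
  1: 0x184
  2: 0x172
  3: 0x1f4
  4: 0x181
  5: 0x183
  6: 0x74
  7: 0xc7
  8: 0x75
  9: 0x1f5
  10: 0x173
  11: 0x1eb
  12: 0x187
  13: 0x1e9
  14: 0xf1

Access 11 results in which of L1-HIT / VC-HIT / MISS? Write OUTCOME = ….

OUTCOME = MISS

  [0] addr=0x175 blk=46 s=6: MISS | VC []
  [1] addr=0x184 blk=48 s=0: MISS | VC []
  [2] addr=0x172 blk=46 s=6: L1-HIT | VC []
  [3] addr=0x1f4 blk=62 s=6: MISS | VC [46]
  [4] addr=0x181 blk=48 s=0: L1-HIT | VC [46]
  [5] addr=0x183 blk=48 s=0: L1-HIT | VC [46]
  [6] addr=0x74 blk=14 s=6: MISS | VC [46, 62]
  [7] addr=0xc7 blk=24 s=0: MISS | VC [46, 62, 48]
  [8] addr=0x75 blk=14 s=6: L1-HIT | VC [46, 62, 48]
  [9] addr=0x1f5 blk=62 s=6: VC-HIT | VC [46, 14, 48]
  [10] addr=0x173 blk=46 s=6: VC-HIT | VC [62, 14, 48]
  [11] addr=0x1eb blk=61 s=5: MISS | VC [62, 14, 48]
  [12] addr=0x187 blk=48 s=0: VC-HIT | VC [62, 14, 24]
  [13] addr=0x1e9 blk=61 s=5: L1-HIT | VC [62, 14, 24]
  [14] addr=0xf1 blk=30 s=6: MISS | VC [62, 14, 24, 46]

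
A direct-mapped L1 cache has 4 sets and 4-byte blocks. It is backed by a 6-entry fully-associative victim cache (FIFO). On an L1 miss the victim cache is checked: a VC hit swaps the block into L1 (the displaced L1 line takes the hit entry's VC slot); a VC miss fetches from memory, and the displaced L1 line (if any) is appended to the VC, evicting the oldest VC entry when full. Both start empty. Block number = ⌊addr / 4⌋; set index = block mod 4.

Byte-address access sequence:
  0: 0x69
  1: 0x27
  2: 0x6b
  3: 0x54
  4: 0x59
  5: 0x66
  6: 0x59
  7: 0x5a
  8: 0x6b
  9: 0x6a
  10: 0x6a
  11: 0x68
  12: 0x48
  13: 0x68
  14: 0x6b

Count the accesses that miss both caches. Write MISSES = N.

#0 0x69→b26/s2 MISS; vc=[]
#1 0x27→b9/s1 MISS; vc=[]
#2 0x6b→b26/s2 L1-HIT; vc=[]
#3 0x54→b21/s1 MISS; vc=[9]
#4 0x59→b22/s2 MISS; vc=[9,26]
#5 0x66→b25/s1 MISS; vc=[9,26,21]
#6 0x59→b22/s2 L1-HIT; vc=[9,26,21]
#7 0x5a→b22/s2 L1-HIT; vc=[9,26,21]
#8 0x6b→b26/s2 VC-HIT; vc=[9,22,21]
#9 0x6a→b26/s2 L1-HIT; vc=[9,22,21]
#10 0x6a→b26/s2 L1-HIT; vc=[9,22,21]
#11 0x68→b26/s2 L1-HIT; vc=[9,22,21]
#12 0x48→b18/s2 MISS; vc=[9,22,21,26]
#13 0x68→b26/s2 VC-HIT; vc=[9,22,21,18]
#14 0x6b→b26/s2 L1-HIT; vc=[9,22,21,18]

MISSES = 6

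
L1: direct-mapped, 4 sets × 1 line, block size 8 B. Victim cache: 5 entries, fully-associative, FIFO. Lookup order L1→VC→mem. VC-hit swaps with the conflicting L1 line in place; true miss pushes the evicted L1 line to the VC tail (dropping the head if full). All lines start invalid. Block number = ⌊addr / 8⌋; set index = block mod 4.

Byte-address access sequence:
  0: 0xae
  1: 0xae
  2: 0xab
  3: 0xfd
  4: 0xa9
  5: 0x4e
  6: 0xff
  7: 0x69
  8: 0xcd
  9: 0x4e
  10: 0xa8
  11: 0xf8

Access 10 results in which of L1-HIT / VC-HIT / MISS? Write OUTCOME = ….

  [0] addr=0xae blk=21 s=1: MISS | VC []
  [1] addr=0xae blk=21 s=1: L1-HIT | VC []
  [2] addr=0xab blk=21 s=1: L1-HIT | VC []
  [3] addr=0xfd blk=31 s=3: MISS | VC []
  [4] addr=0xa9 blk=21 s=1: L1-HIT | VC []
  [5] addr=0x4e blk=9 s=1: MISS | VC [21]
  [6] addr=0xff blk=31 s=3: L1-HIT | VC [21]
  [7] addr=0x69 blk=13 s=1: MISS | VC [21, 9]
  [8] addr=0xcd blk=25 s=1: MISS | VC [21, 9, 13]
  [9] addr=0x4e blk=9 s=1: VC-HIT | VC [21, 25, 13]
  [10] addr=0xa8 blk=21 s=1: VC-HIT | VC [9, 25, 13]
  [11] addr=0xf8 blk=31 s=3: L1-HIT | VC [9, 25, 13]

OUTCOME = VC-HIT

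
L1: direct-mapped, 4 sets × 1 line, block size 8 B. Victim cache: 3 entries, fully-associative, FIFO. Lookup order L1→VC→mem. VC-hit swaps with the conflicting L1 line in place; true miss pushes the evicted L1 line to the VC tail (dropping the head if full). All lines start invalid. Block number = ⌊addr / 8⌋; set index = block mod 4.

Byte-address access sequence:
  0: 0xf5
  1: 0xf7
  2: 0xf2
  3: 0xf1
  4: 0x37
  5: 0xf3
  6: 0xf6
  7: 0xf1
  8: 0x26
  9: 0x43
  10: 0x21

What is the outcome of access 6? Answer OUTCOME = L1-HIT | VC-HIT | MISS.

0: 0xf5 (blk 30, set 2) → MISS  vc=[]
1: 0xf7 (blk 30, set 2) → L1-HIT  vc=[]
2: 0xf2 (blk 30, set 2) → L1-HIT  vc=[]
3: 0xf1 (blk 30, set 2) → L1-HIT  vc=[]
4: 0x37 (blk 6, set 2) → MISS  vc=[30]
5: 0xf3 (blk 30, set 2) → VC-HIT  vc=[6]
6: 0xf6 (blk 30, set 2) → L1-HIT  vc=[6]
7: 0xf1 (blk 30, set 2) → L1-HIT  vc=[6]
8: 0x26 (blk 4, set 0) → MISS  vc=[6]
9: 0x43 (blk 8, set 0) → MISS  vc=[6, 4]
10: 0x21 (blk 4, set 0) → VC-HIT  vc=[6, 8]

OUTCOME = L1-HIT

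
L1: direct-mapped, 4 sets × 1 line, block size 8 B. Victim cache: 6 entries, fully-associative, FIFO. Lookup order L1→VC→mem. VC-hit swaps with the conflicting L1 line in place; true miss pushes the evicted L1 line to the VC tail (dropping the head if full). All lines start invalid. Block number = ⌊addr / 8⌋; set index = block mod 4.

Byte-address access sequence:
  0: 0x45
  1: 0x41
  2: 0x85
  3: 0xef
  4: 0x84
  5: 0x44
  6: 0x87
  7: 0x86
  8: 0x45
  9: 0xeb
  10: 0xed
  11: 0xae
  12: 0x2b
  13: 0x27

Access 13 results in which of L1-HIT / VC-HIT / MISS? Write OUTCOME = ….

OUTCOME = MISS

#0 0x45→b8/s0 MISS; vc=[]
#1 0x41→b8/s0 L1-HIT; vc=[]
#2 0x85→b16/s0 MISS; vc=[8]
#3 0xef→b29/s1 MISS; vc=[8]
#4 0x84→b16/s0 L1-HIT; vc=[8]
#5 0x44→b8/s0 VC-HIT; vc=[16]
#6 0x87→b16/s0 VC-HIT; vc=[8]
#7 0x86→b16/s0 L1-HIT; vc=[8]
#8 0x45→b8/s0 VC-HIT; vc=[16]
#9 0xeb→b29/s1 L1-HIT; vc=[16]
#10 0xed→b29/s1 L1-HIT; vc=[16]
#11 0xae→b21/s1 MISS; vc=[16,29]
#12 0x2b→b5/s1 MISS; vc=[16,29,21]
#13 0x27→b4/s0 MISS; vc=[16,29,21,8]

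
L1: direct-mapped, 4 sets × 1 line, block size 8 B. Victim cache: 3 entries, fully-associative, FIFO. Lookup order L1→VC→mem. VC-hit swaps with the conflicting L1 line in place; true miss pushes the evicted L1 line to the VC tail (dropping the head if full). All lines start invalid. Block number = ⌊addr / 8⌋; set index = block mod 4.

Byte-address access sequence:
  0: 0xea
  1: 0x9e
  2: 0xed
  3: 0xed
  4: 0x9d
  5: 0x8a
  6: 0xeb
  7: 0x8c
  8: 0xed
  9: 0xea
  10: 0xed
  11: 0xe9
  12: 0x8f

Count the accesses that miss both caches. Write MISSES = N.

  [0] addr=0xea blk=29 s=1: MISS | VC []
  [1] addr=0x9e blk=19 s=3: MISS | VC []
  [2] addr=0xed blk=29 s=1: L1-HIT | VC []
  [3] addr=0xed blk=29 s=1: L1-HIT | VC []
  [4] addr=0x9d blk=19 s=3: L1-HIT | VC []
  [5] addr=0x8a blk=17 s=1: MISS | VC [29]
  [6] addr=0xeb blk=29 s=1: VC-HIT | VC [17]
  [7] addr=0x8c blk=17 s=1: VC-HIT | VC [29]
  [8] addr=0xed blk=29 s=1: VC-HIT | VC [17]
  [9] addr=0xea blk=29 s=1: L1-HIT | VC [17]
  [10] addr=0xed blk=29 s=1: L1-HIT | VC [17]
  [11] addr=0xe9 blk=29 s=1: L1-HIT | VC [17]
  [12] addr=0x8f blk=17 s=1: VC-HIT | VC [29]

MISSES = 3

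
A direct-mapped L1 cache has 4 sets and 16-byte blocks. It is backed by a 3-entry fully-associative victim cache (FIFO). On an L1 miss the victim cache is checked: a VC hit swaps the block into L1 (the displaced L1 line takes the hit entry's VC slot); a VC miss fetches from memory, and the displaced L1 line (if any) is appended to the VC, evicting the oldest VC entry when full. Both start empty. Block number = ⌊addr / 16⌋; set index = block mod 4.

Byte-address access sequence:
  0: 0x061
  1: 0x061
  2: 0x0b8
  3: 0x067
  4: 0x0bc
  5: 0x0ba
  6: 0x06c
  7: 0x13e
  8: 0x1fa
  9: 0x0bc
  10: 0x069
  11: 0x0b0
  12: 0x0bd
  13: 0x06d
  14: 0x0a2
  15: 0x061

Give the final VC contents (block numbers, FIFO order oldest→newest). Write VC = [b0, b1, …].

VC = [31, 19, 10]

  [0] addr=0x61 blk=6 s=2: MISS | VC []
  [1] addr=0x61 blk=6 s=2: L1-HIT | VC []
  [2] addr=0xb8 blk=11 s=3: MISS | VC []
  [3] addr=0x67 blk=6 s=2: L1-HIT | VC []
  [4] addr=0xbc blk=11 s=3: L1-HIT | VC []
  [5] addr=0xba blk=11 s=3: L1-HIT | VC []
  [6] addr=0x6c blk=6 s=2: L1-HIT | VC []
  [7] addr=0x13e blk=19 s=3: MISS | VC [11]
  [8] addr=0x1fa blk=31 s=3: MISS | VC [11, 19]
  [9] addr=0xbc blk=11 s=3: VC-HIT | VC [31, 19]
  [10] addr=0x69 blk=6 s=2: L1-HIT | VC [31, 19]
  [11] addr=0xb0 blk=11 s=3: L1-HIT | VC [31, 19]
  [12] addr=0xbd blk=11 s=3: L1-HIT | VC [31, 19]
  [13] addr=0x6d blk=6 s=2: L1-HIT | VC [31, 19]
  [14] addr=0xa2 blk=10 s=2: MISS | VC [31, 19, 6]
  [15] addr=0x61 blk=6 s=2: VC-HIT | VC [31, 19, 10]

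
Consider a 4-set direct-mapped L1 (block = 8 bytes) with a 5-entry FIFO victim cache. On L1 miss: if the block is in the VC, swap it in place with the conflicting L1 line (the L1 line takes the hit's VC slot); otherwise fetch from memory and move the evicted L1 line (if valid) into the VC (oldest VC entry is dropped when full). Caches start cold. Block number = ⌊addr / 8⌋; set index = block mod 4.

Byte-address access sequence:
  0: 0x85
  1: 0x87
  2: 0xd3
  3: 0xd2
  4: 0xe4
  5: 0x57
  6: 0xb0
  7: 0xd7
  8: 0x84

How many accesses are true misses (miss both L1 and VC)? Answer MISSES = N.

MISSES = 5

  [0] addr=0x85 blk=16 s=0: MISS | VC []
  [1] addr=0x87 blk=16 s=0: L1-HIT | VC []
  [2] addr=0xd3 blk=26 s=2: MISS | VC []
  [3] addr=0xd2 blk=26 s=2: L1-HIT | VC []
  [4] addr=0xe4 blk=28 s=0: MISS | VC [16]
  [5] addr=0x57 blk=10 s=2: MISS | VC [16, 26]
  [6] addr=0xb0 blk=22 s=2: MISS | VC [16, 26, 10]
  [7] addr=0xd7 blk=26 s=2: VC-HIT | VC [16, 22, 10]
  [8] addr=0x84 blk=16 s=0: VC-HIT | VC [28, 22, 10]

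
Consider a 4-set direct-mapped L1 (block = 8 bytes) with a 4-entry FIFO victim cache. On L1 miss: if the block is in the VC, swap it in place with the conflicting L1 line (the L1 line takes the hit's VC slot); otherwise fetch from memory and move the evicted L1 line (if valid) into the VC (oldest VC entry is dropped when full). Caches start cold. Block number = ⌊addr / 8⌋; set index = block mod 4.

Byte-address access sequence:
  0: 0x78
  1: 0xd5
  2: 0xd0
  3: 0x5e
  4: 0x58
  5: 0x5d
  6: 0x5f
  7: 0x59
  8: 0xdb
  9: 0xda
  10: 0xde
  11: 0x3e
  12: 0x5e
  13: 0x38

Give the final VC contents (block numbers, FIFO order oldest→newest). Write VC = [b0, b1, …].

VC = [15, 11, 27]

  [0] addr=0x78 blk=15 s=3: MISS | VC []
  [1] addr=0xd5 blk=26 s=2: MISS | VC []
  [2] addr=0xd0 blk=26 s=2: L1-HIT | VC []
  [3] addr=0x5e blk=11 s=3: MISS | VC [15]
  [4] addr=0x58 blk=11 s=3: L1-HIT | VC [15]
  [5] addr=0x5d blk=11 s=3: L1-HIT | VC [15]
  [6] addr=0x5f blk=11 s=3: L1-HIT | VC [15]
  [7] addr=0x59 blk=11 s=3: L1-HIT | VC [15]
  [8] addr=0xdb blk=27 s=3: MISS | VC [15, 11]
  [9] addr=0xda blk=27 s=3: L1-HIT | VC [15, 11]
  [10] addr=0xde blk=27 s=3: L1-HIT | VC [15, 11]
  [11] addr=0x3e blk=7 s=3: MISS | VC [15, 11, 27]
  [12] addr=0x5e blk=11 s=3: VC-HIT | VC [15, 7, 27]
  [13] addr=0x38 blk=7 s=3: VC-HIT | VC [15, 11, 27]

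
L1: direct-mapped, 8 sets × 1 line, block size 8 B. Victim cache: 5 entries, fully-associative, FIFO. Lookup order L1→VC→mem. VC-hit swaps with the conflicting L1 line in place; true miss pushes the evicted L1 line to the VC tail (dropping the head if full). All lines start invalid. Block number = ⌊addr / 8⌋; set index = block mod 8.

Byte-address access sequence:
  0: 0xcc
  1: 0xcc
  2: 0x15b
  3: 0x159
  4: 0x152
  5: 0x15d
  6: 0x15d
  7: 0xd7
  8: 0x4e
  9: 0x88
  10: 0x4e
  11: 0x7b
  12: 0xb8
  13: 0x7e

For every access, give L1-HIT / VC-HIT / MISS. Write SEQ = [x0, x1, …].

#0 0xcc→b25/s1 MISS; vc=[]
#1 0xcc→b25/s1 L1-HIT; vc=[]
#2 0x15b→b43/s3 MISS; vc=[]
#3 0x159→b43/s3 L1-HIT; vc=[]
#4 0x152→b42/s2 MISS; vc=[]
#5 0x15d→b43/s3 L1-HIT; vc=[]
#6 0x15d→b43/s3 L1-HIT; vc=[]
#7 0xd7→b26/s2 MISS; vc=[42]
#8 0x4e→b9/s1 MISS; vc=[42,25]
#9 0x88→b17/s1 MISS; vc=[42,25,9]
#10 0x4e→b9/s1 VC-HIT; vc=[42,25,17]
#11 0x7b→b15/s7 MISS; vc=[42,25,17]
#12 0xb8→b23/s7 MISS; vc=[42,25,17,15]
#13 0x7e→b15/s7 VC-HIT; vc=[42,25,17,23]

SEQ = [MISS, L1-HIT, MISS, L1-HIT, MISS, L1-HIT, L1-HIT, MISS, MISS, MISS, VC-HIT, MISS, MISS, VC-HIT]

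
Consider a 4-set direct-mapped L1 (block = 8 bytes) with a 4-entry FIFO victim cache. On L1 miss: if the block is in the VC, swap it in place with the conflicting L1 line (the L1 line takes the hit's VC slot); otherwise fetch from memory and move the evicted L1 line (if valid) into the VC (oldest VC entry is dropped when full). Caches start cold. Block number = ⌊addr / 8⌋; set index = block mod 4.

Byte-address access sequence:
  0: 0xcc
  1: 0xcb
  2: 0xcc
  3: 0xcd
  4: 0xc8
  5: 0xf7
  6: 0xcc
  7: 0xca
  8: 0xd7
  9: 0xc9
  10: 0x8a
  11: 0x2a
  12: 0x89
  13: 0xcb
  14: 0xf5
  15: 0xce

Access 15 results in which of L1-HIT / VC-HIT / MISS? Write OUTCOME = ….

OUTCOME = L1-HIT

0: 0xcc (blk 25, set 1) → MISS  vc=[]
1: 0xcb (blk 25, set 1) → L1-HIT  vc=[]
2: 0xcc (blk 25, set 1) → L1-HIT  vc=[]
3: 0xcd (blk 25, set 1) → L1-HIT  vc=[]
4: 0xc8 (blk 25, set 1) → L1-HIT  vc=[]
5: 0xf7 (blk 30, set 2) → MISS  vc=[]
6: 0xcc (blk 25, set 1) → L1-HIT  vc=[]
7: 0xca (blk 25, set 1) → L1-HIT  vc=[]
8: 0xd7 (blk 26, set 2) → MISS  vc=[30]
9: 0xc9 (blk 25, set 1) → L1-HIT  vc=[30]
10: 0x8a (blk 17, set 1) → MISS  vc=[30, 25]
11: 0x2a (blk 5, set 1) → MISS  vc=[30, 25, 17]
12: 0x89 (blk 17, set 1) → VC-HIT  vc=[30, 25, 5]
13: 0xcb (blk 25, set 1) → VC-HIT  vc=[30, 17, 5]
14: 0xf5 (blk 30, set 2) → VC-HIT  vc=[26, 17, 5]
15: 0xce (blk 25, set 1) → L1-HIT  vc=[26, 17, 5]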